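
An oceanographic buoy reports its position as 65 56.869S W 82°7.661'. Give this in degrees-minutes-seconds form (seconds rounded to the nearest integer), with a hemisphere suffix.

φ: fractional minutes 0.86900 × 60 = 52.14″
Lon: 7.66100′ → 7′ and 0.66100 × 60 = 39.66″

65°56′52″ S, 82°07′40″ W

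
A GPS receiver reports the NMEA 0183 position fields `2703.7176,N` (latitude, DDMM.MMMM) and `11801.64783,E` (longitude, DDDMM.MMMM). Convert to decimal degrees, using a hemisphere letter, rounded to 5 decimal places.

27.06196° N, 118.02746° E

Latitude: split at 2 digits → 27° and 3.7176′; 27 + 3.7176/60 = 27.061960
λ: degrees = first 3 digits = 118, minutes = 1.64783; 118 + 1.64783/60 = 118.027464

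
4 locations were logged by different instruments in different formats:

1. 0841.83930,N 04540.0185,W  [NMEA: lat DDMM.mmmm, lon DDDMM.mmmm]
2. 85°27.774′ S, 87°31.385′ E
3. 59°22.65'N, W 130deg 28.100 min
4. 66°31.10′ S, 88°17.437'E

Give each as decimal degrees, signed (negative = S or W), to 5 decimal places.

Point 1:
  φ: split at 2 digits → 08° and 41.8393′; 8 + 41.8393/60 = 8.697322
  N → positive
  Lon: degrees = first 3 digits = 45, minutes = 40.0185; 45 + 40.0185/60 = 45.666975
  W ⇒ negate
Point 2:
  Lat: 85 + 27.774/60 = 85.462900
  S → negative
  Longitude: 31.385′ = 0.523083°; total 87.523083
  E → positive
Point 3:
  φ: 22.65′ = 0.377500°; total 59.377500
  N ⇒ keep positive
  Longitude: 130 + 28.1/60 = 130.468333
  hemisphere W, so the sign is −
Point 4:
  φ: 31.1′ = 0.518333°; total 66.518333
  S ⇒ negate
  Longitude: 17.437′ = 0.290617°; total 88.290617
  E ⇒ keep positive

1. 8.69732, -45.66698
2. -85.46290, 87.52308
3. 59.37750, -130.46833
4. -66.51833, 88.29062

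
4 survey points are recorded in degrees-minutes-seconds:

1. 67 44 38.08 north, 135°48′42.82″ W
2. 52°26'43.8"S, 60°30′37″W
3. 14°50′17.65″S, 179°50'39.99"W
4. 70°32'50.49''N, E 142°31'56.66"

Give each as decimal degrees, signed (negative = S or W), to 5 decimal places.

Point 1:
  Latitude: 67 + 44/60 + 38.08/3600 = 67.743911
  N → positive
  Lon: 135 + 48/60 + 42.82/3600 = 135.811894
  hemisphere W, so the sign is −
Point 2:
  Lat: 52° + 26/60 + 43.8/3600 = 52 + 0.433333 + 0.012167 = 52.445500
  hemisphere S, so the sign is −
  λ: 30′ + 37″ = 30.61667′; 60 + 30.61667/60 = 60.510278
  hemisphere W, so the sign is −
Point 3:
  φ: 50′ + 17.65″ = 50.29417′; 14 + 50.29417/60 = 14.838236
  hemisphere S, so the sign is −
  Lon: 50′ + 39.99″ = 50.66650′; 179 + 50.66650/60 = 179.844442
  hemisphere W, so the sign is −
Point 4:
  φ: 70 + 32/60 + 50.49/3600 = 70.547358
  N ⇒ keep positive
  λ: 142° + 31/60 + 56.66/3600 = 142 + 0.516667 + 0.015739 = 142.532406
  E ⇒ keep positive

1. 67.74391, -135.81189
2. -52.44550, -60.51028
3. -14.83824, -179.84444
4. 70.54736, 142.53241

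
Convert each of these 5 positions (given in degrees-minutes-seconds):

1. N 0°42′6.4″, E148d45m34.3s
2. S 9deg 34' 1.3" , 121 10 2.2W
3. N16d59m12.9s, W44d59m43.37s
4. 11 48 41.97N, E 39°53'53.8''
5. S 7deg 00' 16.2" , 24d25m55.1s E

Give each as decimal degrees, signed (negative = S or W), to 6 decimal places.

Point 1:
  φ: 42′ + 6.4″ = 42.10667′; 0 + 42.10667/60 = 0.7017778
  N → positive
  λ: 148° + 45/60 + 34.3/3600 = 148 + 0.750000 + 0.009528 = 148.7595278
  E → positive
Point 2:
  φ: 34′ + 1.3″ = 34.02167′; 9 + 34.02167/60 = 9.5670278
  S → negative
  λ: 121° + 10/60 + 2.2/3600 = 121 + 0.166667 + 0.000611 = 121.1672778
  hemisphere W, so the sign is −
Point 3:
  φ: 16 + 59/60 + 12.9/3600 = 16.9869167
  N → positive
  λ: 44 + 59/60 + 43.37/3600 = 44.9953806
  W ⇒ negate
Point 4:
  Lat: 48′ + 41.97″ = 48.69950′; 11 + 48.69950/60 = 11.8116583
  N → positive
  Lon: 39° + 53/60 + 53.8/3600 = 39 + 0.883333 + 0.014944 = 39.8982778
  E ⇒ keep positive
Point 5:
  Latitude: 0′ + 16.2″ = 0.27000′; 7 + 0.27000/60 = 7.0045000
  S → negative
  Longitude: 24 + 25/60 + 55.1/3600 = 24.4319722
  E → positive

1. 0.701778, 148.759528
2. -9.567028, -121.167278
3. 16.986917, -44.995381
4. 11.811658, 39.898278
5. -7.004500, 24.431972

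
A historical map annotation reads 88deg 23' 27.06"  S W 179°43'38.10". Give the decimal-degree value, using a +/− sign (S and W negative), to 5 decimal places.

-88.39085, -179.72725

Lat: 88 + 23/60 + 27.06/3600 = 88.390850
hemisphere S, so the sign is −
λ: 179 + 43/60 + 38.1/3600 = 179.727250
W → negative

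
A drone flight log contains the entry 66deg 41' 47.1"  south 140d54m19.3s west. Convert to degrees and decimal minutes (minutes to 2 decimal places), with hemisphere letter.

66° 41.79′ S, 140° 54.32′ W

φ: 41 + 47.1/60 = 41.7850′
Lon: seconds/60 = 0.32167; minutes = 54 + 0.32167 = 54.3217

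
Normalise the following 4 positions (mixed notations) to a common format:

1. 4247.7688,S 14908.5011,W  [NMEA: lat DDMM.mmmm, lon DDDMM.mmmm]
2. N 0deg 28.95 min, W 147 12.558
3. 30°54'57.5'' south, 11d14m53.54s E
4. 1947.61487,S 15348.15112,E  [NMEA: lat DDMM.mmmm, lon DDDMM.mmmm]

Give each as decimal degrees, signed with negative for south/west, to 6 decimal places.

1. -42.796147, -149.141685
2. 0.482500, -147.209300
3. -30.915972, 11.248206
4. -19.793581, 153.802519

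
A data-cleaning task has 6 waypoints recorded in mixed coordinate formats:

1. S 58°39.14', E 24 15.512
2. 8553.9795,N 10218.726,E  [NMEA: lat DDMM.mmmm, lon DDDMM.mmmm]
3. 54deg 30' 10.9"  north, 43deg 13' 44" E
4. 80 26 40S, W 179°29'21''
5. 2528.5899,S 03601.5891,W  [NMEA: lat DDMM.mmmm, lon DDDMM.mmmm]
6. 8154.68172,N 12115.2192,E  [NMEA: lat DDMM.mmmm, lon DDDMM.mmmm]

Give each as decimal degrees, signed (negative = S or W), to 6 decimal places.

Point 1:
  Latitude: 39.14′ = 0.652333°; total 58.6523333
  S ⇒ negate
  λ: 24 + 15.512/60 = 24.2585333
  E ⇒ keep positive
Point 2:
  Lat: degrees = first 2 digits = 85, minutes = 53.9795; 85 + 53.9795/60 = 85.8996583
  N → positive
  Longitude: split at 3 digits → 102° and 18.726′; 102 + 18.726/60 = 102.3121000
  E → positive
Point 3:
  Latitude: 30′ + 10.9″ = 30.18167′; 54 + 30.18167/60 = 54.5030278
  N ⇒ keep positive
  λ: 13′ + 44″ = 13.73333′; 43 + 13.73333/60 = 43.2288889
  E → positive
Point 4:
  Lat: 80° + 26/60 + 40/3600 = 80 + 0.433333 + 0.011111 = 80.4444444
  hemisphere S, so the sign is −
  Lon: 179 + 29/60 + 21/3600 = 179.4891667
  W ⇒ negate
Point 5:
  φ: degrees = first 2 digits = 25, minutes = 28.5899; 25 + 28.5899/60 = 25.4764983
  hemisphere S, so the sign is −
  Lon: split at 3 digits → 036° and 1.5891′; 36 + 1.5891/60 = 36.0264850
  hemisphere W, so the sign is −
Point 6:
  φ: degrees = first 2 digits = 81, minutes = 54.68172; 81 + 54.68172/60 = 81.9113620
  N ⇒ keep positive
  Lon: degrees = first 3 digits = 121, minutes = 15.2192; 121 + 15.2192/60 = 121.2536533
  E → positive

1. -58.652333, 24.258533
2. 85.899658, 102.312100
3. 54.503028, 43.228889
4. -80.444444, -179.489167
5. -25.476498, -36.026485
6. 81.911362, 121.253653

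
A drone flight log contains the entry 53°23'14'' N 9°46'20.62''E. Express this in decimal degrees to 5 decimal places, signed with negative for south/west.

Lat: 53° + 23/60 + 14/3600 = 53 + 0.383333 + 0.003889 = 53.387222
N → positive
λ: 9 + 46/60 + 20.62/3600 = 9.772394
E ⇒ keep positive

53.38722, 9.77239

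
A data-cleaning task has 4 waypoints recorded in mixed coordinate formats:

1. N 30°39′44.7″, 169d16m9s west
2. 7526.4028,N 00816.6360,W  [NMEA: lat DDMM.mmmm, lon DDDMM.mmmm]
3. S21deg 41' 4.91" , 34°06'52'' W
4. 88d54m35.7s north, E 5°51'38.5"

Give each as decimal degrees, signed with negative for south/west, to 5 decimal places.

Point 1:
  φ: 30° + 39/60 + 44.7/3600 = 30 + 0.650000 + 0.012417 = 30.662417
  N → positive
  λ: 169° + 16/60 + 9/3600 = 169 + 0.266667 + 0.002500 = 169.269167
  W → negative
Point 2:
  Latitude: degrees = first 2 digits = 75, minutes = 26.4028; 75 + 26.4028/60 = 75.440047
  N ⇒ keep positive
  Lon: degrees = first 3 digits = 8, minutes = 16.636; 8 + 16.636/60 = 8.277267
  W → negative
Point 3:
  Latitude: 21 + 41/60 + 4.91/3600 = 21.684697
  hemisphere S, so the sign is −
  Longitude: 6′ + 52″ = 6.86667′; 34 + 6.86667/60 = 34.114444
  W ⇒ negate
Point 4:
  φ: 54′ + 35.7″ = 54.59500′; 88 + 54.59500/60 = 88.909917
  N → positive
  λ: 51′ + 38.5″ = 51.64167′; 5 + 51.64167/60 = 5.860694
  E → positive

1. 30.66242, -169.26917
2. 75.44005, -8.27727
3. -21.68470, -34.11444
4. 88.90992, 5.86069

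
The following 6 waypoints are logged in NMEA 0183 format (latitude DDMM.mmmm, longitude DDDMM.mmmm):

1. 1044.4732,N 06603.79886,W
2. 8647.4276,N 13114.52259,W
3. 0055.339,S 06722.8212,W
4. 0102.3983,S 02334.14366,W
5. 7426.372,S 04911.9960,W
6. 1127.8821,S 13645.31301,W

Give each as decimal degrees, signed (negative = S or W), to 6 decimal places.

1. 10.741220, -66.063314
2. 86.790460, -131.242043
3. -0.922317, -67.380353
4. -1.039972, -23.569061
5. -74.439533, -49.199933
6. -11.464702, -136.755217

Point 1:
  Lat: split at 2 digits → 10° and 44.4732′; 10 + 44.4732/60 = 10.7412200
  N ⇒ keep positive
  Longitude: degrees = first 3 digits = 66, minutes = 3.79886; 66 + 3.79886/60 = 66.0633143
  W → negative
Point 2:
  Latitude: split at 2 digits → 86° and 47.4276′; 86 + 47.4276/60 = 86.7904600
  N → positive
  λ: split at 3 digits → 131° and 14.52259′; 131 + 14.52259/60 = 131.2420432
  W → negative
Point 3:
  Lat: degrees = first 2 digits = 0, minutes = 55.339; 0 + 55.339/60 = 0.9223167
  S ⇒ negate
  Lon: split at 3 digits → 067° and 22.8212′; 67 + 22.8212/60 = 67.3803533
  hemisphere W, so the sign is −
Point 4:
  Latitude: degrees = first 2 digits = 1, minutes = 2.3983; 1 + 2.3983/60 = 1.0399717
  S → negative
  λ: split at 3 digits → 023° and 34.14366′; 23 + 34.14366/60 = 23.5690610
  hemisphere W, so the sign is −
Point 5:
  Lat: split at 2 digits → 74° and 26.372′; 74 + 26.372/60 = 74.4395333
  S ⇒ negate
  Lon: degrees = first 3 digits = 49, minutes = 11.996; 49 + 11.996/60 = 49.1999333
  hemisphere W, so the sign is −
Point 6:
  φ: split at 2 digits → 11° and 27.8821′; 11 + 27.8821/60 = 11.4647017
  S → negative
  Longitude: split at 3 digits → 136° and 45.31301′; 136 + 45.31301/60 = 136.7552168
  W ⇒ negate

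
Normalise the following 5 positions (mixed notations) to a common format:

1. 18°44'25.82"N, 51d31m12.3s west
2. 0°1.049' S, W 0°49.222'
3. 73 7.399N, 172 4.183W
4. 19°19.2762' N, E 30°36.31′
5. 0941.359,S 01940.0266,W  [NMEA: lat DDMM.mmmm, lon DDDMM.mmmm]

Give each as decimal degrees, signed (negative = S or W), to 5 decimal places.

1. 18.74051, -51.52008
2. -0.01748, -0.82037
3. 73.12332, -172.06972
4. 19.32127, 30.60517
5. -9.68932, -19.66711

Point 1:
  Latitude: 44′ + 25.82″ = 44.43033′; 18 + 44.43033/60 = 18.740506
  N ⇒ keep positive
  Lon: 51 + 31/60 + 12.3/3600 = 51.520083
  W → negative
Point 2:
  Lat: 0 + 1.049/60 = 0.017483
  hemisphere S, so the sign is −
  Longitude: 0 + 49.222/60 = 0.820367
  hemisphere W, so the sign is −
Point 3:
  Lat: 73 + 7.399/60 = 73.123317
  N → positive
  λ: 4.183′ = 0.069717°; total 172.069717
  hemisphere W, so the sign is −
Point 4:
  Lat: 19.2762′ = 0.321270°; total 19.321270
  N ⇒ keep positive
  λ: 30 + 36.31/60 = 30.605167
  E ⇒ keep positive
Point 5:
  Lat: split at 2 digits → 09° and 41.359′; 9 + 41.359/60 = 9.689317
  S ⇒ negate
  Longitude: split at 3 digits → 019° and 40.0266′; 19 + 40.0266/60 = 19.667110
  W ⇒ negate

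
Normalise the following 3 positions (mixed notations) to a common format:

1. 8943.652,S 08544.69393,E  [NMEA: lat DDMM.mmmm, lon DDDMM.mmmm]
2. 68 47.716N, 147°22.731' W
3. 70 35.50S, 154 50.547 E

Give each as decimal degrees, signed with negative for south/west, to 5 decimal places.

1. -89.72753, 85.74490
2. 68.79527, -147.37885
3. -70.59167, 154.84245

Point 1:
  φ: degrees = first 2 digits = 89, minutes = 43.652; 89 + 43.652/60 = 89.727533
  S ⇒ negate
  Lon: degrees = first 3 digits = 85, minutes = 44.69393; 85 + 44.69393/60 = 85.744899
  E ⇒ keep positive
Point 2:
  φ: 68 + 47.716/60 = 68.795267
  N → positive
  Longitude: 147 + 22.731/60 = 147.378850
  hemisphere W, so the sign is −
Point 3:
  φ: 70 + 35.5/60 = 70.591667
  S → negative
  Lon: 154 + 50.547/60 = 154.842450
  E → positive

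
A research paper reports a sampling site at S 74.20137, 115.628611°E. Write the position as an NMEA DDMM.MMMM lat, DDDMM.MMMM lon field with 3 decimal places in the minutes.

Latitude: 74° + 0.201370 × 60 = 74° 12.08220′
λ: 115° + 0.628611 × 60 = 115° 37.71666′

7412.082,S / 11537.717,E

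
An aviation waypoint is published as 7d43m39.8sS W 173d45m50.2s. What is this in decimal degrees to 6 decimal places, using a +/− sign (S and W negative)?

φ: 7° + 43/60 + 39.8/3600 = 7 + 0.716667 + 0.011056 = 7.7277222
hemisphere S, so the sign is −
Lon: 173° + 45/60 + 50.2/3600 = 173 + 0.750000 + 0.013944 = 173.7639444
W → negative

-7.727722, -173.763944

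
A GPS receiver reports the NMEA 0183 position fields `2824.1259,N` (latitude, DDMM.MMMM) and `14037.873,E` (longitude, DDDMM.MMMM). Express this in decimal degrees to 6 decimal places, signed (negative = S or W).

Latitude: degrees = first 2 digits = 28, minutes = 24.1259; 28 + 24.1259/60 = 28.4020983
N → positive
λ: split at 3 digits → 140° and 37.873′; 140 + 37.873/60 = 140.6312167
E ⇒ keep positive

28.402098, 140.631217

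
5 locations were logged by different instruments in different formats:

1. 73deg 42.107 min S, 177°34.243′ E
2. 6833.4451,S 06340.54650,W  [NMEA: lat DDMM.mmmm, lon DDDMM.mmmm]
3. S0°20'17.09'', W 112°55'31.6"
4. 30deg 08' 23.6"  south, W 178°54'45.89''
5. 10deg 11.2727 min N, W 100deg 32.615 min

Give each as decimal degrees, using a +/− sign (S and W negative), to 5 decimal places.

Point 1:
  Lat: 73 + 42.107/60 = 73.701783
  hemisphere S, so the sign is −
  Longitude: 177 + 34.243/60 = 177.570717
  E → positive
Point 2:
  Latitude: degrees = first 2 digits = 68, minutes = 33.4451; 68 + 33.4451/60 = 68.557418
  S → negative
  Lon: degrees = first 3 digits = 63, minutes = 40.5465; 63 + 40.5465/60 = 63.675775
  hemisphere W, so the sign is −
Point 3:
  φ: 0° + 20/60 + 17.09/3600 = 0 + 0.333333 + 0.004747 = 0.338081
  hemisphere S, so the sign is −
  Longitude: 112 + 55/60 + 31.6/3600 = 112.925444
  hemisphere W, so the sign is −
Point 4:
  φ: 30° + 8/60 + 23.6/3600 = 30 + 0.133333 + 0.006556 = 30.139889
  S ⇒ negate
  λ: 178 + 54/60 + 45.89/3600 = 178.912747
  W → negative
Point 5:
  Lat: 10 + 11.2727/60 = 10.187878
  N ⇒ keep positive
  Longitude: 100 + 32.615/60 = 100.543583
  W → negative

1. -73.70178, 177.57072
2. -68.55742, -63.67578
3. -0.33808, -112.92544
4. -30.13989, -178.91275
5. 10.18788, -100.54358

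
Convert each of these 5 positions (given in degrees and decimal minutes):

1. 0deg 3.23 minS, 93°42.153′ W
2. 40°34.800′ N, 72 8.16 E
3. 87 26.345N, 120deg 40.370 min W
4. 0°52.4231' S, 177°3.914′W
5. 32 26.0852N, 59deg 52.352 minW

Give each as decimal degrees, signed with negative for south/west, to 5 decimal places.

Point 1:
  Lat: 3.23′ = 0.053833°; total 0.053833
  S ⇒ negate
  Lon: 93 + 42.153/60 = 93.702550
  W ⇒ negate
Point 2:
  Lat: 34.8′ = 0.580000°; total 40.580000
  N → positive
  Lon: 72 + 8.16/60 = 72.136000
  E → positive
Point 3:
  φ: 87 + 26.345/60 = 87.439083
  N → positive
  Longitude: 40.37′ = 0.672833°; total 120.672833
  W → negative
Point 4:
  φ: 0 + 52.4231/60 = 0.873718
  S ⇒ negate
  λ: 3.914′ = 0.065233°; total 177.065233
  W ⇒ negate
Point 5:
  Latitude: 26.0852′ = 0.434753°; total 32.434753
  N ⇒ keep positive
  Longitude: 59 + 52.352/60 = 59.872533
  hemisphere W, so the sign is −

1. -0.05383, -93.70255
2. 40.58000, 72.13600
3. 87.43908, -120.67283
4. -0.87372, -177.06523
5. 32.43475, -59.87253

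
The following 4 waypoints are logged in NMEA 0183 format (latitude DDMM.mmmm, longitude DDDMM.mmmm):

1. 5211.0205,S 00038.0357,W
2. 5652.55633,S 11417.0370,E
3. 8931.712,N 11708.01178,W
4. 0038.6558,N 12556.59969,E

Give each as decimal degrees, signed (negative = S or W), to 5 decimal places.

1. -52.18368, -0.63393
2. -56.87594, 114.28395
3. 89.52853, -117.13353
4. 0.64426, 125.94333

Point 1:
  Lat: degrees = first 2 digits = 52, minutes = 11.0205; 52 + 11.0205/60 = 52.183675
  S → negative
  Longitude: split at 3 digits → 000° and 38.0357′; 0 + 38.0357/60 = 0.633928
  W ⇒ negate
Point 2:
  φ: split at 2 digits → 56° and 52.55633′; 56 + 52.55633/60 = 56.875939
  S → negative
  Longitude: degrees = first 3 digits = 114, minutes = 17.037; 114 + 17.037/60 = 114.283950
  E → positive
Point 3:
  Latitude: split at 2 digits → 89° and 31.712′; 89 + 31.712/60 = 89.528533
  N → positive
  Lon: split at 3 digits → 117° and 8.01178′; 117 + 8.01178/60 = 117.133530
  W → negative
Point 4:
  φ: split at 2 digits → 00° and 38.6558′; 0 + 38.6558/60 = 0.644263
  N ⇒ keep positive
  Longitude: degrees = first 3 digits = 125, minutes = 56.59969; 125 + 56.59969/60 = 125.943328
  E → positive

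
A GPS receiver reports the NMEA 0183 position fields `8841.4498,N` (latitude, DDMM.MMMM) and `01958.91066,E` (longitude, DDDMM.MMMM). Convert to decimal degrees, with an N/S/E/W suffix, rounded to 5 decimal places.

φ: split at 2 digits → 88° and 41.4498′; 88 + 41.4498/60 = 88.690830
λ: degrees = first 3 digits = 19, minutes = 58.91066; 19 + 58.91066/60 = 19.981844

88.69083° N, 19.98184° E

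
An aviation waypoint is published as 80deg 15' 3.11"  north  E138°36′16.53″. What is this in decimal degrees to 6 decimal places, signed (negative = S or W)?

80.250864, 138.604592

φ: 80 + 15/60 + 3.11/3600 = 80.2508639
N → positive
λ: 138° + 36/60 + 16.53/3600 = 138 + 0.600000 + 0.004592 = 138.6045917
E → positive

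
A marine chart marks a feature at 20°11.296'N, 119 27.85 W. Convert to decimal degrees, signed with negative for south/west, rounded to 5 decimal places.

20.18827, -119.46417

Lat: 20 + 11.296/60 = 20.188267
N ⇒ keep positive
λ: 119 + 27.85/60 = 119.464167
hemisphere W, so the sign is −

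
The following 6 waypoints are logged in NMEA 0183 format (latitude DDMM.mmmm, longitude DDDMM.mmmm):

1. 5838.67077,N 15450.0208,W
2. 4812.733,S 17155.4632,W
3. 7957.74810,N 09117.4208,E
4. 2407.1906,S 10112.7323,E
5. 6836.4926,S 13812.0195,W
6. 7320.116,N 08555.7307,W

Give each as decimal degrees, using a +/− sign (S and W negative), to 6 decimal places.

Point 1:
  Latitude: split at 2 digits → 58° and 38.67077′; 58 + 38.67077/60 = 58.6445128
  N → positive
  Longitude: split at 3 digits → 154° and 50.0208′; 154 + 50.0208/60 = 154.8336800
  hemisphere W, so the sign is −
Point 2:
  φ: split at 2 digits → 48° and 12.733′; 48 + 12.733/60 = 48.2122167
  S ⇒ negate
  λ: degrees = first 3 digits = 171, minutes = 55.4632; 171 + 55.4632/60 = 171.9243867
  W ⇒ negate
Point 3:
  Lat: split at 2 digits → 79° and 57.7481′; 79 + 57.7481/60 = 79.9624683
  N ⇒ keep positive
  λ: split at 3 digits → 091° and 17.4208′; 91 + 17.4208/60 = 91.2903467
  E → positive
Point 4:
  φ: split at 2 digits → 24° and 7.1906′; 24 + 7.1906/60 = 24.1198433
  S ⇒ negate
  Longitude: split at 3 digits → 101° and 12.7323′; 101 + 12.7323/60 = 101.2122050
  E → positive
Point 5:
  φ: degrees = first 2 digits = 68, minutes = 36.4926; 68 + 36.4926/60 = 68.6082100
  hemisphere S, so the sign is −
  Lon: degrees = first 3 digits = 138, minutes = 12.0195; 138 + 12.0195/60 = 138.2003250
  W → negative
Point 6:
  Latitude: degrees = first 2 digits = 73, minutes = 20.116; 73 + 20.116/60 = 73.3352667
  N → positive
  λ: degrees = first 3 digits = 85, minutes = 55.7307; 85 + 55.7307/60 = 85.9288450
  W ⇒ negate

1. 58.644513, -154.833680
2. -48.212217, -171.924387
3. 79.962468, 91.290347
4. -24.119843, 101.212205
5. -68.608210, -138.200325
6. 73.335267, -85.928845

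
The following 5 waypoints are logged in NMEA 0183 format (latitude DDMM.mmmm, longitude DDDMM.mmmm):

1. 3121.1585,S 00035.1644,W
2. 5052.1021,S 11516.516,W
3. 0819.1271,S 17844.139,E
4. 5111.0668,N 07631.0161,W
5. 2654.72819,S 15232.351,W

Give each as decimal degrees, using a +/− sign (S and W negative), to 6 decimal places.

1. -31.352642, -0.586073
2. -50.868368, -115.275267
3. -8.318785, 178.735650
4. 51.184447, -76.516935
5. -26.912137, -152.539183

Point 1:
  φ: degrees = first 2 digits = 31, minutes = 21.1585; 31 + 21.1585/60 = 31.3526417
  S → negative
  Lon: degrees = first 3 digits = 0, minutes = 35.1644; 0 + 35.1644/60 = 0.5860733
  W ⇒ negate
Point 2:
  Latitude: degrees = first 2 digits = 50, minutes = 52.1021; 50 + 52.1021/60 = 50.8683683
  S → negative
  λ: degrees = first 3 digits = 115, minutes = 16.516; 115 + 16.516/60 = 115.2752667
  W ⇒ negate
Point 3:
  Latitude: degrees = first 2 digits = 8, minutes = 19.1271; 8 + 19.1271/60 = 8.3187850
  hemisphere S, so the sign is −
  Longitude: split at 3 digits → 178° and 44.139′; 178 + 44.139/60 = 178.7356500
  E → positive
Point 4:
  Latitude: split at 2 digits → 51° and 11.0668′; 51 + 11.0668/60 = 51.1844467
  N → positive
  Longitude: split at 3 digits → 076° and 31.0161′; 76 + 31.0161/60 = 76.5169350
  W → negative
Point 5:
  φ: degrees = first 2 digits = 26, minutes = 54.72819; 26 + 54.72819/60 = 26.9121365
  S ⇒ negate
  λ: split at 3 digits → 152° and 32.351′; 152 + 32.351/60 = 152.5391833
  W ⇒ negate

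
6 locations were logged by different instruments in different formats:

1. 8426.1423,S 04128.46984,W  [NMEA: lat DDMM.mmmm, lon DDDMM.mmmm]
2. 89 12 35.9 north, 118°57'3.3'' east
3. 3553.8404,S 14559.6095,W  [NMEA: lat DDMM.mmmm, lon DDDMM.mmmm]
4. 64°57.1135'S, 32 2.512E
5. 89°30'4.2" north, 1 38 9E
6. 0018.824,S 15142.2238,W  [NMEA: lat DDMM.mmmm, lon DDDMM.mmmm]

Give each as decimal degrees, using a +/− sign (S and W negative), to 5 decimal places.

1. -84.43571, -41.47450
2. 89.20997, 118.95092
3. -35.89734, -145.99349
4. -64.95189, 32.04187
5. 89.50117, 1.63583
6. -0.31373, -151.70373

Point 1:
  Lat: degrees = first 2 digits = 84, minutes = 26.1423; 84 + 26.1423/60 = 84.435705
  S → negative
  Longitude: degrees = first 3 digits = 41, minutes = 28.46984; 41 + 28.46984/60 = 41.474497
  hemisphere W, so the sign is −
Point 2:
  Lat: 89 + 12/60 + 35.9/3600 = 89.209972
  N → positive
  Longitude: 118 + 57/60 + 3.3/3600 = 118.950917
  E ⇒ keep positive
Point 3:
  φ: split at 2 digits → 35° and 53.8404′; 35 + 53.8404/60 = 35.897340
  hemisphere S, so the sign is −
  Longitude: split at 3 digits → 145° and 59.6095′; 145 + 59.6095/60 = 145.993492
  hemisphere W, so the sign is −
Point 4:
  Latitude: 57.1135′ = 0.951892°; total 64.951892
  hemisphere S, so the sign is −
  Longitude: 2.512′ = 0.041867°; total 32.041867
  E → positive
Point 5:
  φ: 89° + 30/60 + 4.2/3600 = 89 + 0.500000 + 0.001167 = 89.501167
  N → positive
  Longitude: 1 + 38/60 + 9/3600 = 1.635833
  E ⇒ keep positive
Point 6:
  Latitude: degrees = first 2 digits = 0, minutes = 18.824; 0 + 18.824/60 = 0.313733
  hemisphere S, so the sign is −
  Longitude: degrees = first 3 digits = 151, minutes = 42.2238; 151 + 42.2238/60 = 151.703730
  W → negative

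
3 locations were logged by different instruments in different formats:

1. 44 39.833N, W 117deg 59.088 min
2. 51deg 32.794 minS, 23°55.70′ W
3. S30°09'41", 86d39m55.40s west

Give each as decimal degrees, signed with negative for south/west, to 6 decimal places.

Point 1:
  Lat: 39.833′ = 0.663883°; total 44.6638833
  N ⇒ keep positive
  Lon: 59.088′ = 0.984800°; total 117.9848000
  W → negative
Point 2:
  φ: 51 + 32.794/60 = 51.5465667
  hemisphere S, so the sign is −
  λ: 55.7′ = 0.928333°; total 23.9283333
  W ⇒ negate
Point 3:
  Latitude: 30 + 9/60 + 41/3600 = 30.1613889
  hemisphere S, so the sign is −
  λ: 86° + 39/60 + 55.4/3600 = 86 + 0.650000 + 0.015389 = 86.6653889
  W ⇒ negate

1. 44.663883, -117.984800
2. -51.546567, -23.928333
3. -30.161389, -86.665389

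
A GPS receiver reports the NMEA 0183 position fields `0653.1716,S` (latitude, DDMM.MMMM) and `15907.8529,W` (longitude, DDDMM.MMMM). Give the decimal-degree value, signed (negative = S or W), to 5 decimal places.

Latitude: split at 2 digits → 06° and 53.1716′; 6 + 53.1716/60 = 6.886193
S → negative
Longitude: degrees = first 3 digits = 159, minutes = 7.8529; 159 + 7.8529/60 = 159.130882
hemisphere W, so the sign is −

-6.88619, -159.13088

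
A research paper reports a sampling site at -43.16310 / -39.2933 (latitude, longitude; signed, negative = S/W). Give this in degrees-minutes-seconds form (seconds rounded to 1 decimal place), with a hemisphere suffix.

43°09′47.2″ S, 39°17′35.9″ W

Latitude is negative → S; |value| = 43.163100
Latitude: 0.163100° → 9.78600′; 0.78600 × 60 = 47.160″
Longitude is negative → W; |value| = 39.293300
λ: 0.293300° → 17.59800′; 0.59800 × 60 = 35.880″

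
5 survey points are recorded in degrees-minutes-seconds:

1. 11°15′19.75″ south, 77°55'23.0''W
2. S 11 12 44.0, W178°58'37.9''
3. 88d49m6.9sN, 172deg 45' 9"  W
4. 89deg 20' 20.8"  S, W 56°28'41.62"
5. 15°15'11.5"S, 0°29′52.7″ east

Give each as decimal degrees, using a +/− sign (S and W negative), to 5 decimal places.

1. -11.25549, -77.92306
2. -11.21222, -178.97719
3. 88.81858, -172.75250
4. -89.33911, -56.47823
5. -15.25319, 0.49797

Point 1:
  φ: 11 + 15/60 + 19.75/3600 = 11.255486
  S → negative
  Longitude: 77° + 55/60 + 23/3600 = 77 + 0.916667 + 0.006389 = 77.923056
  hemisphere W, so the sign is −
Point 2:
  φ: 12′ + 44″ = 12.73333′; 11 + 12.73333/60 = 11.212222
  hemisphere S, so the sign is −
  Longitude: 58′ + 37.9″ = 58.63167′; 178 + 58.63167/60 = 178.977194
  W → negative
Point 3:
  Lat: 88° + 49/60 + 6.9/3600 = 88 + 0.816667 + 0.001917 = 88.818583
  N → positive
  Longitude: 45′ + 9″ = 45.15000′; 172 + 45.15000/60 = 172.752500
  hemisphere W, so the sign is −
Point 4:
  Latitude: 89 + 20/60 + 20.8/3600 = 89.339111
  S ⇒ negate
  Longitude: 56° + 28/60 + 41.62/3600 = 56 + 0.466667 + 0.011561 = 56.478228
  W ⇒ negate
Point 5:
  φ: 15° + 15/60 + 11.5/3600 = 15 + 0.250000 + 0.003194 = 15.253194
  hemisphere S, so the sign is −
  λ: 0 + 29/60 + 52.7/3600 = 0.497972
  E → positive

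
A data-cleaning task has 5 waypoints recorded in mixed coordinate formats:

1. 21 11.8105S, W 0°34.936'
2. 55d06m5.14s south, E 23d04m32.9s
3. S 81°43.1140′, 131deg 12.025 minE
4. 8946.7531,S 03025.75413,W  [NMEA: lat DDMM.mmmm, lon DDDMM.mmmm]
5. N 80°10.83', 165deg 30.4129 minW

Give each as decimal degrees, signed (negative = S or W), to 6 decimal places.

Point 1:
  φ: 11.8105′ = 0.196842°; total 21.1968417
  S ⇒ negate
  Longitude: 0 + 34.936/60 = 0.5822667
  W ⇒ negate
Point 2:
  Latitude: 55° + 6/60 + 5.14/3600 = 55 + 0.100000 + 0.001428 = 55.1014278
  hemisphere S, so the sign is −
  Longitude: 23° + 4/60 + 32.9/3600 = 23 + 0.066667 + 0.009139 = 23.0758056
  E → positive
Point 3:
  φ: 81 + 43.114/60 = 81.7185667
  S ⇒ negate
  Longitude: 12.025′ = 0.200417°; total 131.2004167
  E ⇒ keep positive
Point 4:
  Lat: split at 2 digits → 89° and 46.7531′; 89 + 46.7531/60 = 89.7792183
  S ⇒ negate
  Longitude: split at 3 digits → 030° and 25.75413′; 30 + 25.75413/60 = 30.4292355
  W → negative
Point 5:
  Latitude: 10.83′ = 0.180500°; total 80.1805000
  N → positive
  Lon: 165 + 30.4129/60 = 165.5068817
  W ⇒ negate

1. -21.196842, -0.582267
2. -55.101428, 23.075806
3. -81.718567, 131.200417
4. -89.779218, -30.429236
5. 80.180500, -165.506882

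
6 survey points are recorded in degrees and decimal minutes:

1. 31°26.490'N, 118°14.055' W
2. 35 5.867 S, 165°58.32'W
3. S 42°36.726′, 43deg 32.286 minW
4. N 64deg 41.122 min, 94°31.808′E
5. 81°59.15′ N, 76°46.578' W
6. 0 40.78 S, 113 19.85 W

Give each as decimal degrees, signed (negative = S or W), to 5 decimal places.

1. 31.44150, -118.23425
2. -35.09778, -165.97200
3. -42.61210, -43.53810
4. 64.68537, 94.53013
5. 81.98583, -76.77630
6. -0.67967, -113.33083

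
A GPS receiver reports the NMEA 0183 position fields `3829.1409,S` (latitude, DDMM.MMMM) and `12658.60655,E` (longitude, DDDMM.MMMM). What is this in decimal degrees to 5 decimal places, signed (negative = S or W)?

Latitude: split at 2 digits → 38° and 29.1409′; 38 + 29.1409/60 = 38.485682
hemisphere S, so the sign is −
Longitude: split at 3 digits → 126° and 58.60655′; 126 + 58.60655/60 = 126.976776
E ⇒ keep positive

-38.48568, 126.97678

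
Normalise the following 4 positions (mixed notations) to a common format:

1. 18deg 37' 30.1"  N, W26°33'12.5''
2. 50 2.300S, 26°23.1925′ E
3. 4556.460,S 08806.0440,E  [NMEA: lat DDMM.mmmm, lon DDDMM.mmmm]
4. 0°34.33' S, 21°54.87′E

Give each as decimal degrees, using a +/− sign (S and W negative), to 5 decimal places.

1. 18.62503, -26.55347
2. -50.03833, 26.38654
3. -45.94100, 88.10073
4. -0.57217, 21.91450

Point 1:
  Lat: 18 + 37/60 + 30.1/3600 = 18.625028
  N ⇒ keep positive
  Lon: 26° + 33/60 + 12.5/3600 = 26 + 0.550000 + 0.003472 = 26.553472
  W → negative
Point 2:
  Lat: 50 + 2.3/60 = 50.038333
  S ⇒ negate
  Lon: 23.1925′ = 0.386542°; total 26.386542
  E → positive
Point 3:
  φ: split at 2 digits → 45° and 56.46′; 45 + 56.46/60 = 45.941000
  S ⇒ negate
  Longitude: split at 3 digits → 088° and 6.044′; 88 + 6.044/60 = 88.100733
  E → positive
Point 4:
  φ: 34.33′ = 0.572167°; total 0.572167
  hemisphere S, so the sign is −
  Lon: 21 + 54.87/60 = 21.914500
  E → positive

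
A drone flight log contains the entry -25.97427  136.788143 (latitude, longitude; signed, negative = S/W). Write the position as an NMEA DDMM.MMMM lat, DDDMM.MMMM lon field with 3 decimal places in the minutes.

Latitude is negative → S; |value| = 25.974270
Lat: minutes = (25.974270 − 25) × 60 = 58.45620
Longitude: fractional part 0.788143 → 47.28858 minutes

2558.456,S / 13647.289,E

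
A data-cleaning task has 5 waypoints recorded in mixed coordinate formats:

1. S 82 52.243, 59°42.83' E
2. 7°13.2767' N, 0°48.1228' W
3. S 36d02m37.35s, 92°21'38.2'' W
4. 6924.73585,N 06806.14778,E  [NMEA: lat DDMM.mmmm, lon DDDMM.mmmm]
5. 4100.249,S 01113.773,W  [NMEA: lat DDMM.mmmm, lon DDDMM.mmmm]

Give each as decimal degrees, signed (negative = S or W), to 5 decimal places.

Point 1:
  φ: 52.243′ = 0.870717°; total 82.870717
  S ⇒ negate
  Longitude: 42.83′ = 0.713833°; total 59.713833
  E ⇒ keep positive
Point 2:
  Latitude: 13.2767′ = 0.221278°; total 7.221278
  N ⇒ keep positive
  Longitude: 48.1228′ = 0.802047°; total 0.802047
  W ⇒ negate
Point 3:
  Latitude: 2′ + 37.35″ = 2.62250′; 36 + 2.62250/60 = 36.043708
  S → negative
  λ: 92° + 21/60 + 38.2/3600 = 92 + 0.350000 + 0.010611 = 92.360611
  W ⇒ negate
Point 4:
  Latitude: degrees = first 2 digits = 69, minutes = 24.73585; 69 + 24.73585/60 = 69.412264
  N ⇒ keep positive
  Longitude: degrees = first 3 digits = 68, minutes = 6.14778; 68 + 6.14778/60 = 68.102463
  E ⇒ keep positive
Point 5:
  Latitude: degrees = first 2 digits = 41, minutes = 0.249; 41 + 0.249/60 = 41.004150
  S ⇒ negate
  λ: degrees = first 3 digits = 11, minutes = 13.773; 11 + 13.773/60 = 11.229550
  W → negative

1. -82.87072, 59.71383
2. 7.22128, -0.80205
3. -36.04371, -92.36061
4. 69.41226, 68.10246
5. -41.00415, -11.22955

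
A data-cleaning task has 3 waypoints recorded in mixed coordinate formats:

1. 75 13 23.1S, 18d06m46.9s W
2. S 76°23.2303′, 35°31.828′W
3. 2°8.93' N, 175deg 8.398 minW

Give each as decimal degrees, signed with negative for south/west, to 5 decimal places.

1. -75.22308, -18.11303
2. -76.38717, -35.53047
3. 2.14883, -175.13997

Point 1:
  Lat: 13′ + 23.1″ = 13.38500′; 75 + 13.38500/60 = 75.223083
  S → negative
  Lon: 18° + 6/60 + 46.9/3600 = 18 + 0.100000 + 0.013028 = 18.113028
  W ⇒ negate
Point 2:
  Lat: 76 + 23.2303/60 = 76.387172
  S → negative
  λ: 35 + 31.828/60 = 35.530467
  hemisphere W, so the sign is −
Point 3:
  Lat: 8.93′ = 0.148833°; total 2.148833
  N ⇒ keep positive
  Longitude: 8.398′ = 0.139967°; total 175.139967
  W → negative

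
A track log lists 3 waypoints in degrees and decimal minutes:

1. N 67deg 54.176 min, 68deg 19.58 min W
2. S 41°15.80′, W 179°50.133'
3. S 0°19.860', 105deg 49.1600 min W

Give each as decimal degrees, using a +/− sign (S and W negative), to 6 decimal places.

Point 1:
  Latitude: 67 + 54.176/60 = 67.9029333
  N → positive
  Longitude: 68 + 19.58/60 = 68.3263333
  W ⇒ negate
Point 2:
  Lat: 41 + 15.8/60 = 41.2633333
  hemisphere S, so the sign is −
  Lon: 50.133′ = 0.835550°; total 179.8355500
  W ⇒ negate
Point 3:
  φ: 0 + 19.86/60 = 0.3310000
  hemisphere S, so the sign is −
  Lon: 49.16′ = 0.819333°; total 105.8193333
  hemisphere W, so the sign is −

1. 67.902933, -68.326333
2. -41.263333, -179.835550
3. -0.331000, -105.819333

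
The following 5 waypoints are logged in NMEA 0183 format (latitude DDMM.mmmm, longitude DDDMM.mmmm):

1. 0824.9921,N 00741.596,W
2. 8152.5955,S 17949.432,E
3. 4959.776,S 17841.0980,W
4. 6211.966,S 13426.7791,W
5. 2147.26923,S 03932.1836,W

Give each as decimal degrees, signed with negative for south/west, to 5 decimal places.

1. 8.41654, -7.69327
2. -81.87659, 179.82387
3. -49.99627, -178.68497
4. -62.19943, -134.44632
5. -21.78782, -39.53639

Point 1:
  Lat: degrees = first 2 digits = 8, minutes = 24.9921; 8 + 24.9921/60 = 8.416535
  N ⇒ keep positive
  Lon: split at 3 digits → 007° and 41.596′; 7 + 41.596/60 = 7.693267
  W ⇒ negate
Point 2:
  Lat: degrees = first 2 digits = 81, minutes = 52.5955; 81 + 52.5955/60 = 81.876592
  hemisphere S, so the sign is −
  Longitude: split at 3 digits → 179° and 49.432′; 179 + 49.432/60 = 179.823867
  E ⇒ keep positive
Point 3:
  φ: split at 2 digits → 49° and 59.776′; 49 + 59.776/60 = 49.996267
  S ⇒ negate
  Lon: split at 3 digits → 178° and 41.098′; 178 + 41.098/60 = 178.684967
  W → negative
Point 4:
  Latitude: split at 2 digits → 62° and 11.966′; 62 + 11.966/60 = 62.199433
  S → negative
  Longitude: degrees = first 3 digits = 134, minutes = 26.7791; 134 + 26.7791/60 = 134.446318
  W ⇒ negate
Point 5:
  Lat: split at 2 digits → 21° and 47.26923′; 21 + 47.26923/60 = 21.787821
  hemisphere S, so the sign is −
  λ: split at 3 digits → 039° and 32.1836′; 39 + 32.1836/60 = 39.536393
  W ⇒ negate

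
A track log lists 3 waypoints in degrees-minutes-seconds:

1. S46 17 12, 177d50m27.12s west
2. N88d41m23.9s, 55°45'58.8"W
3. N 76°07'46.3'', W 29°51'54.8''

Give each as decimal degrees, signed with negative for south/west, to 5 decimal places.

1. -46.28667, -177.84087
2. 88.68997, -55.76633
3. 76.12953, -29.86522

Point 1:
  Latitude: 17′ + 12″ = 17.20000′; 46 + 17.20000/60 = 46.286667
  S ⇒ negate
  Lon: 50′ + 27.12″ = 50.45200′; 177 + 50.45200/60 = 177.840867
  hemisphere W, so the sign is −
Point 2:
  φ: 41′ + 23.9″ = 41.39833′; 88 + 41.39833/60 = 88.689972
  N ⇒ keep positive
  Longitude: 45′ + 58.8″ = 45.98000′; 55 + 45.98000/60 = 55.766333
  hemisphere W, so the sign is −
Point 3:
  Latitude: 76 + 7/60 + 46.3/3600 = 76.129528
  N ⇒ keep positive
  Lon: 29° + 51/60 + 54.8/3600 = 29 + 0.850000 + 0.015222 = 29.865222
  W ⇒ negate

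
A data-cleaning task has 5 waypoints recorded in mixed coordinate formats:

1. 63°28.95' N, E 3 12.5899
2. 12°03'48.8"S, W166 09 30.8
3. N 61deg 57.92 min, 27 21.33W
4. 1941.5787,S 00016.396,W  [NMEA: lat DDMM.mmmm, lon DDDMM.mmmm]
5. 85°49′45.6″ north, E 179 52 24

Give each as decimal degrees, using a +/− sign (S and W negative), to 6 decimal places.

1. 63.482500, 3.209832
2. -12.063556, -166.158556
3. 61.965333, -27.355500
4. -19.692978, -0.273267
5. 85.829333, 179.873333

Point 1:
  φ: 28.95′ = 0.482500°; total 63.4825000
  N → positive
  λ: 12.5899′ = 0.209832°; total 3.2098317
  E → positive
Point 2:
  Lat: 12 + 3/60 + 48.8/3600 = 12.0635556
  S ⇒ negate
  λ: 166° + 9/60 + 30.8/3600 = 166 + 0.150000 + 0.008556 = 166.1585556
  hemisphere W, so the sign is −
Point 3:
  Lat: 61 + 57.92/60 = 61.9653333
  N → positive
  Longitude: 27 + 21.33/60 = 27.3555000
  W → negative
Point 4:
  Lat: split at 2 digits → 19° and 41.5787′; 19 + 41.5787/60 = 19.6929783
  hemisphere S, so the sign is −
  Lon: degrees = first 3 digits = 0, minutes = 16.396; 0 + 16.396/60 = 0.2732667
  W → negative
Point 5:
  Latitude: 85° + 49/60 + 45.6/3600 = 85 + 0.816667 + 0.012667 = 85.8293333
  N → positive
  λ: 52′ + 24″ = 52.40000′; 179 + 52.40000/60 = 179.8733333
  E ⇒ keep positive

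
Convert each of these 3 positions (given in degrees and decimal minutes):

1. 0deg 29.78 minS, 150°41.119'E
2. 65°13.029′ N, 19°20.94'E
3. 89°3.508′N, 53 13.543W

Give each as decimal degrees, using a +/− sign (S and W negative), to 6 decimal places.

Point 1:
  Latitude: 29.78′ = 0.496333°; total 0.4963333
  S ⇒ negate
  Lon: 150 + 41.119/60 = 150.6853167
  E ⇒ keep positive
Point 2:
  Lat: 13.029′ = 0.217150°; total 65.2171500
  N ⇒ keep positive
  λ: 19 + 20.94/60 = 19.3490000
  E ⇒ keep positive
Point 3:
  Lat: 3.508′ = 0.058467°; total 89.0584667
  N ⇒ keep positive
  Lon: 13.543′ = 0.225717°; total 53.2257167
  hemisphere W, so the sign is −

1. -0.496333, 150.685317
2. 65.217150, 19.349000
3. 89.058467, -53.225717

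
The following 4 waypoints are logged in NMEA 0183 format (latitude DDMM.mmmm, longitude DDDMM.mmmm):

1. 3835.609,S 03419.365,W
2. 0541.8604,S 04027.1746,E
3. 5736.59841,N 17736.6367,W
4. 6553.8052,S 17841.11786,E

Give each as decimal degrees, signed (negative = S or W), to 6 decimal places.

1. -38.593483, -34.322750
2. -5.697673, 40.452910
3. 57.609974, -177.610612
4. -65.896753, 178.685298

Point 1:
  Latitude: split at 2 digits → 38° and 35.609′; 38 + 35.609/60 = 38.5934833
  S → negative
  λ: degrees = first 3 digits = 34, minutes = 19.365; 34 + 19.365/60 = 34.3227500
  W ⇒ negate
Point 2:
  Latitude: degrees = first 2 digits = 5, minutes = 41.8604; 5 + 41.8604/60 = 5.6976733
  hemisphere S, so the sign is −
  λ: split at 3 digits → 040° and 27.1746′; 40 + 27.1746/60 = 40.4529100
  E ⇒ keep positive
Point 3:
  Latitude: degrees = first 2 digits = 57, minutes = 36.59841; 57 + 36.59841/60 = 57.6099735
  N ⇒ keep positive
  Longitude: split at 3 digits → 177° and 36.6367′; 177 + 36.6367/60 = 177.6106117
  W → negative
Point 4:
  Latitude: split at 2 digits → 65° and 53.8052′; 65 + 53.8052/60 = 65.8967533
  S → negative
  Longitude: degrees = first 3 digits = 178, minutes = 41.11786; 178 + 41.11786/60 = 178.6852977
  E → positive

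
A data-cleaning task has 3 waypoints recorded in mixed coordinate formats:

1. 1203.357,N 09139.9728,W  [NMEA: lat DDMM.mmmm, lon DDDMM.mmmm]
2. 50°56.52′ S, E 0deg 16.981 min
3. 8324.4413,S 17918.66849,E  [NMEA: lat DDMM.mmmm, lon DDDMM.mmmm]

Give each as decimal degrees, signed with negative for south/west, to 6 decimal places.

Point 1:
  φ: degrees = first 2 digits = 12, minutes = 3.357; 12 + 3.357/60 = 12.0559500
  N ⇒ keep positive
  λ: degrees = first 3 digits = 91, minutes = 39.9728; 91 + 39.9728/60 = 91.6662133
  hemisphere W, so the sign is −
Point 2:
  Lat: 50 + 56.52/60 = 50.9420000
  S ⇒ negate
  Longitude: 16.981′ = 0.283017°; total 0.2830167
  E ⇒ keep positive
Point 3:
  Latitude: split at 2 digits → 83° and 24.4413′; 83 + 24.4413/60 = 83.4073550
  S → negative
  Longitude: degrees = first 3 digits = 179, minutes = 18.66849; 179 + 18.66849/60 = 179.3111415
  E → positive

1. 12.055950, -91.666213
2. -50.942000, 0.283017
3. -83.407355, 179.311142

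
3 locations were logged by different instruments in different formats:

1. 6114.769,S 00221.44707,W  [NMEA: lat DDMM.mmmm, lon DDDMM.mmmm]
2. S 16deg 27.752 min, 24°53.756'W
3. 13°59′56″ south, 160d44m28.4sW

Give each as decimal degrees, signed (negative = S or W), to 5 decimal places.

Point 1:
  Lat: split at 2 digits → 61° and 14.769′; 61 + 14.769/60 = 61.246150
  S → negative
  Longitude: degrees = first 3 digits = 2, minutes = 21.44707; 2 + 21.44707/60 = 2.357451
  W ⇒ negate
Point 2:
  φ: 27.752′ = 0.462533°; total 16.462533
  S ⇒ negate
  Longitude: 53.756′ = 0.895933°; total 24.895933
  hemisphere W, so the sign is −
Point 3:
  φ: 13° + 59/60 + 56/3600 = 13 + 0.983333 + 0.015556 = 13.998889
  hemisphere S, so the sign is −
  Longitude: 160° + 44/60 + 28.4/3600 = 160 + 0.733333 + 0.007889 = 160.741222
  W ⇒ negate

1. -61.24615, -2.35745
2. -16.46253, -24.89593
3. -13.99889, -160.74122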